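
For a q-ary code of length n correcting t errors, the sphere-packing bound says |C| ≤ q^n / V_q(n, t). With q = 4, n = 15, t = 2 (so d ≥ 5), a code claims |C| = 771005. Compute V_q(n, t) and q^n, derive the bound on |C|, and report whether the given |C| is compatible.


V_q(n, t) = 991, q^n = 1073741824, Hamming bound = 1083493, |C| = 771005 ≤ bound (satisfied).

Step 1: Compute V_q(n, t) = Σ_{j=0}^2 C(n, j) (q−1)^j.
  j = 0: C(15,0)·(3)^0 = 1·1 = 1.
  j = 1: C(15,1)·(3)^1 = 15·3 = 45.
  j = 2: C(15,2)·(3)^2 = 105·9 = 945.
  V_q(n, t) = 1 + 45 + 945 = 991.
Step 2: q^n = 4^15 = 1073741824.
Step 3: Hamming bound ⌊q^n / V_q(n,t)⌋ = ⌊1073741824/991⌋ = 1083493.
Step 4: Compare |C| = 771005 to 1083493: satisfied.
The claimed |C| lies below the Hamming bound.


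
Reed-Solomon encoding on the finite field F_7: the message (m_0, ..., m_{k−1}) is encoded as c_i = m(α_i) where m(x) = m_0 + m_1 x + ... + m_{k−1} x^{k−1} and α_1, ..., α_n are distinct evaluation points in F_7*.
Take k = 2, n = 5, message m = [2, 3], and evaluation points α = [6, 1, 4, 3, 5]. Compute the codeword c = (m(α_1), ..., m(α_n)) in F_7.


c = [6, 5, 0, 4, 3]

Message polynomial: m(x) = 2 + 3·x (mod 7).
For each evaluation point α_i, compute m(α_i) mod 7:
  α_1 = 6: Horner steps 3 → 6, so m(6) = 6.
  α_2 = 1: Horner steps 3 → 5, so m(1) = 5.
  α_3 = 4: Horner steps 3 → 0, so m(4) = 0.
  α_4 = 3: Horner steps 3 → 4, so m(3) = 4.
  α_5 = 5: Horner steps 3 → 3, so m(5) = 3.
Codeword c = [6, 5, 0, 4, 3] ∈ F_7^5.


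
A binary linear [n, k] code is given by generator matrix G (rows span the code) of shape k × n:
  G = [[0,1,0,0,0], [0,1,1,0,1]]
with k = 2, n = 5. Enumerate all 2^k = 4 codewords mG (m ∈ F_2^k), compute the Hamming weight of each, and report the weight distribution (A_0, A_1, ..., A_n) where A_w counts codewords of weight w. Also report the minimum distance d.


Weight distribution: A_0 = 1, A_1 = 1, A_2 = 1, A_3 = 1. Minimum distance d = 1.

Enumerate all 2^2 = 4 messages m ∈ F_2^2.
For each, compute codeword c = mG in F_2^5, then tally its weight.
  m = 00 → c = 00000, weight = 0.
  m = 10 → c = 01000, weight = 1.
  m = 01 → c = 01101, weight = 3.
  m = 11 → c = 00101, weight = 2.
Tally weights:
  weight 0: 1 codewords.
  weight 1: 1 codewords.
  weight 2: 1 codewords.
  weight 3: 1 codewords.
Minimum distance d = smallest w > 0 with A_w > 0 = 1.
Sanity: Σ A_w = 4 = 2^2 = 4 ✓.


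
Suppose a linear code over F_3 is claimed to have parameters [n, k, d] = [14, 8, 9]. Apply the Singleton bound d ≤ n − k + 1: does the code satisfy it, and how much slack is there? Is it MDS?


Singleton RHS = n − k + 1 = 7, slack = -2, bound violated (no such code; not MDS).

Singleton bound: d ≤ n − k + 1.
Here n = 14, k = 8, so n − k + 1 = 7.
Given d = 9, check d ≤ 7: NO.
Slack = (n − k + 1) − d = -2.
The slack is negative: d = 9 exceeds n − k + 1 = 7 by 2, so the Singleton bound is violated and no linear [14, 8, 9]_3 code can exist. In particular it is not MDS (MDS requires d = n − k + 1 exactly).
Description: the claimed parameters are [14, 8, 9]_3; such a code would be impossible (violates the Singleton bound).


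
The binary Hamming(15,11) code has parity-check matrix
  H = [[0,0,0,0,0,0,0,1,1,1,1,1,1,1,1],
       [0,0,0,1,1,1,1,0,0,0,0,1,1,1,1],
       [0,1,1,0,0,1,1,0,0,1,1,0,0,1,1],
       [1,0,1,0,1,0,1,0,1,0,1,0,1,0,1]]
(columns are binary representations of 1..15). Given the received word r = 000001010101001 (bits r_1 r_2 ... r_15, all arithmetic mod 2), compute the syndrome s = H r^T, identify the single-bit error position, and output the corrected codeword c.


s = (0, 1, 1, 1)^T, error position = 7, corrected codeword c = 000001110101001

Compute s = H r^T mod 2 one row at a time:
  s_1 = 1 + 0 + 1 + 0 + 1 + 0 + 0 + 1 = 4 ≡ 0 (mod 2).
  s_2 = 0 + 0 + 1 + 0 + 1 + 0 + 0 + 1 = 3 ≡ 1 (mod 2).
  s_3 = 0 + 0 + 1 + 0 + 1 + 0 + 0 + 1 = 3 ≡ 1 (mod 2).
  s_4 = 0 + 0 + 0 + 0 + 0 + 0 + 0 + 1 = 1 ≡ 1 (mod 2).
s = (0, 1, 1, 1)^T — this equals column 7 of H (binary 0111), so error is at position 7.
Correct: flip bit 7 of r = 000001010101001 to get c = 000001110101001.


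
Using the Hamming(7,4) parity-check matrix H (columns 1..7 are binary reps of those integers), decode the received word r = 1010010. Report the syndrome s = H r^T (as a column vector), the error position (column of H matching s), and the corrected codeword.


s = (1, 0, 0)^T, error position = 4, corrected codeword c = 1011010

Compute s = H r^T mod 2 one row at a time:
  s_1 = 0 + 0 + 1 + 0 = 1 ≡ 1 (mod 2).
  s_2 = 0 + 1 + 1 + 0 = 2 ≡ 0 (mod 2).
  s_3 = 1 + 1 + 0 + 0 = 2 ≡ 0 (mod 2).
s = (1, 0, 0)^T — this equals column 4 of H (binary 100), so error is at position 4.
Correct: flip bit 4 of r = 1010010 to get c = 1011010.


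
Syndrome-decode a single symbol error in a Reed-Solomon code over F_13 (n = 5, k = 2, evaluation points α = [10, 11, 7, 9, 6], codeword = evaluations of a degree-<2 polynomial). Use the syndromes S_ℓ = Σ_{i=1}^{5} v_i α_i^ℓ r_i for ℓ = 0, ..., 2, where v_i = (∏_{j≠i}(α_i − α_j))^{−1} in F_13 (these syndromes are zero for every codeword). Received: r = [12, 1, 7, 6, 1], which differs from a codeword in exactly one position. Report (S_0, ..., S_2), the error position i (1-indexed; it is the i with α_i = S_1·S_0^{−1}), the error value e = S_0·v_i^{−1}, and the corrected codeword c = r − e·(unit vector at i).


S = (9, 8, 10), error at position 2, error magnitude e = 9, c = [12, 5, 7, 6, 1].

Step 1: column multipliers v_i = (∏_{j≠i}(α_i − α_j))^{−1} mod 13.
  i = 1 (α = 10): (10−11)(10−7)(10−9)(10−6) = (−1)·3·1·4 = −12 ≡ 1, so v_1 = 1^{−1} = 1 (mod 13).
  i = 2 (α = 11): (11−10)(11−7)(11−9)(11−6) = 1·4·2·5 = 40 ≡ 1, so v_2 = 1^{−1} = 1 (mod 13).
  i = 3 (α = 7): (7−10)(7−11)(7−9)(7−6) = (−3)·(−4)·(−2)·1 = −24 ≡ 2, so v_3 = 2^{−1} = 7 (mod 13).
  i = 4 (α = 9): (9−10)(9−11)(9−7)(9−6) = (−1)·(−2)·2·3 = 12 ≡ 12, so v_4 = 12^{−1} = 12 (mod 13).
  i = 5 (α = 6): (6−10)(6−11)(6−7)(6−9) = (−4)·(−5)·(−1)·(−3) = 60 ≡ 8, so v_5 = 8^{−1} = 5 (mod 13).
  v = [1, 1, 7, 12, 5].
Step 2: syndromes of r = [12, 1, 7, 6, 1] (all sums mod 13).
  S_0 = Σ v_i r_i = 1·12 + 1·1 + 7·7 + 12·6 + 5·1 = 139 ≡ 9.
  S_1 = Σ v_i α_i r_i = 1·10·12 + 1·11·1 + 7·7·7 + 12·9·6 + 5·6·1 = 1152 ≡ 8.
  α_i^2 mod 13 = [9, 4, 10, 3, 10].
  S_2 = Σ v_i α_i^2 r_i = 1·9·12 + 1·4·1 + 7·10·7 + 12·3·6 + 5·10·1 = 868 ≡ 10.
  S = (9, 8, 10) ≠ 0, so r is not a codeword (an error is present).
Step 3: locate the error. For a single error e at position i, S_ℓ = v_i·e·α_i^ℓ, so α_err = S_1/S_0.
  S_0^{−1} = 9^{−1} = 3 (mod 13), so α_err = 8·3 = 24 ≡ 11 = α_2. Error position i = 2.
  Consistency check: S_2/S_1 = 10·5 = 50 ≡ 11 = α_err ✓ (single-error assumption holds).
Step 4: error magnitude e = S_0/v_2 = S_0·∏_{j≠2}(α_2 − α_j) = 9·1 = 9 ≡ 9 (mod 13).
Step 5: correct position 2: c_2 = r_2 − e = 1 − 9 ≡ 5 (mod 13). Hence c = [12, 5, 7, 6, 1].
  Check: interpolating c through the α_i gives m(x) = 4 + 6·x (degree < 2) with m(α_i) = c_i for every i, so c is indeed a codeword.


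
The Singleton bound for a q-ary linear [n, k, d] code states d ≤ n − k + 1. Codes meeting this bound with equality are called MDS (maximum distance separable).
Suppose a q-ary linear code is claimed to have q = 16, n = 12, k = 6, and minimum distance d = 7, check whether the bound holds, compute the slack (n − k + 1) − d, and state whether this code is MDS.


Singleton RHS = n − k + 1 = 7, slack = 0, bound satisfied, MDS.

Singleton bound: d ≤ n − k + 1.
Here n = 12, k = 6, so n − k + 1 = 7.
Given d = 7, check d ≤ 7: YES.
Slack = (n − k + 1) − d = 0.
The code is MDS (slack = 0).
Description: the claimed parameters are [12, 6, 7]_16; such a code would be MDS (meets Singleton bound).


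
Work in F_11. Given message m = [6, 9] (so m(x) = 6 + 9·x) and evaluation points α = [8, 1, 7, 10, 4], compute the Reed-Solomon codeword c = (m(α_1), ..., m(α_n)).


c = [1, 4, 3, 8, 9]

Message polynomial: m(x) = 6 + 9·x (mod 11).
For each evaluation point α_i, compute m(α_i) mod 11:
  α_1 = 8: Horner steps 9 → 1, so m(8) = 1.
  α_2 = 1: Horner steps 9 → 4, so m(1) = 4.
  α_3 = 7: Horner steps 9 → 3, so m(7) = 3.
  α_4 = 10: Horner steps 9 → 8, so m(10) = 8.
  α_5 = 4: Horner steps 9 → 9, so m(4) = 9.
Codeword c = [1, 4, 3, 8, 9] ∈ F_11^5.


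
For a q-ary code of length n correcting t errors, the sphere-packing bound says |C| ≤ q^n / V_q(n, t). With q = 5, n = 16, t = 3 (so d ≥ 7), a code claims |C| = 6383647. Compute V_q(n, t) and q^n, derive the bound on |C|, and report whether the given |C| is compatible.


V_q(n, t) = 37825, q^n = 152587890625, Hamming bound = 4034048, |C| = 6383647 > bound (violated).

Step 1: Compute V_q(n, t) = Σ_{j=0}^3 C(n, j) (q−1)^j.
  j = 0: C(16,0)·(4)^0 = 1·1 = 1.
  j = 1: C(16,1)·(4)^1 = 16·4 = 64.
  j = 2: C(16,2)·(4)^2 = 120·16 = 1920.
  j = 3: C(16,3)·(4)^3 = 560·64 = 35840.
  V_q(n, t) = 1 + 64 + 1920 + 35840 = 37825.
Step 2: q^n = 5^16 = 152587890625.
Step 3: Hamming bound ⌊q^n / V_q(n,t)⌋ = ⌊152587890625/37825⌋ = 4034048.
Step 4: Compare |C| = 6383647 to 4034048: violated.
The claimed |C| lies above the Hamming bound, so no 5-ary code of length 16 with d ≥ 7 can have 6383647 codewords.


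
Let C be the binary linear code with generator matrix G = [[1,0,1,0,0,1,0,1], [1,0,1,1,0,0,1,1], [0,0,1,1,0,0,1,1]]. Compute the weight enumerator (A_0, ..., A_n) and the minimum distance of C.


Weight distribution: A_0 = 1, A_1 = 1, A_3 = 2, A_4 = 3, A_5 = 1. Minimum distance d = 1.

Enumerate all 2^3 = 8 messages m ∈ F_2^3.
For each, compute codeword c = mG in F_2^8, then tally its weight.
  m = 000 → c = 00000000, weight = 0.
  m = 100 → c = 10100101, weight = 4.
  m = 010 → c = 10110011, weight = 5.
  m = 110 → c = 00010110, weight = 3.
  m = 001 → c = 00110011, weight = 4.
  m = 101 → c = 10010110, weight = 4.
  m = 011 → c = 10000000, weight = 1.
  m = 111 → c = 00100101, weight = 3.
Tally weights:
  weight 0: 1 codewords.
  weight 1: 1 codewords.
  weight 3: 2 codewords.
  weight 4: 3 codewords.
  weight 5: 1 codewords.
Minimum distance d = smallest w > 0 with A_w > 0 = 1.
Sanity: Σ A_w = 8 = 2^3 = 8 ✓.


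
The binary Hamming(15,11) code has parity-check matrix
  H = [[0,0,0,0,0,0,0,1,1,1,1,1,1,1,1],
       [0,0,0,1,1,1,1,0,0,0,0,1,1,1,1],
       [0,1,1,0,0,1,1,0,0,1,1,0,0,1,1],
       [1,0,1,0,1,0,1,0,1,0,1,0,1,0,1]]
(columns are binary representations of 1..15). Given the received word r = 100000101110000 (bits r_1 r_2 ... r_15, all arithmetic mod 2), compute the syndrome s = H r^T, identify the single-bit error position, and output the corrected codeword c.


s = (1, 1, 1, 0)^T, error position = 14, corrected codeword c = 100000101110010

Compute s = H r^T mod 2 one row at a time:
  s_1 = 0 + 1 + 1 + 1 + 0 + 0 + 0 + 0 = 3 ≡ 1 (mod 2).
  s_2 = 0 + 0 + 0 + 1 + 0 + 0 + 0 + 0 = 1 ≡ 1 (mod 2).
  s_3 = 0 + 0 + 0 + 1 + 1 + 1 + 0 + 0 = 3 ≡ 1 (mod 2).
  s_4 = 1 + 0 + 0 + 1 + 1 + 1 + 0 + 0 = 4 ≡ 0 (mod 2).
s = (1, 1, 1, 0)^T — this equals column 14 of H (binary 1110), so error is at position 14.
Correct: flip bit 14 of r = 100000101110000 to get c = 100000101110010.


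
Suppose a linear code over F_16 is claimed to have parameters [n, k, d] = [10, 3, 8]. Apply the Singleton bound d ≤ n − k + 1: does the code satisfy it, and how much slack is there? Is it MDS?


Singleton RHS = n − k + 1 = 8, slack = 0, bound satisfied, MDS.

Singleton bound: d ≤ n − k + 1.
Here n = 10, k = 3, so n − k + 1 = 8.
Given d = 8, check d ≤ 8: YES.
Slack = (n − k + 1) − d = 0.
The code is MDS (slack = 0).
Description: the claimed parameters are [10, 3, 8]_16; such a code would be MDS (meets Singleton bound).


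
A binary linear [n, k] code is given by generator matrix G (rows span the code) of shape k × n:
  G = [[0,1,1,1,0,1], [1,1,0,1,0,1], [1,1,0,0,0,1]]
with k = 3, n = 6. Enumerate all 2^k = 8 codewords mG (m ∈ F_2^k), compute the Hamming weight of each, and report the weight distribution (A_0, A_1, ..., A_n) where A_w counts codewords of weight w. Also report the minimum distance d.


Weight distribution: A_0 = 1, A_1 = 1, A_2 = 1, A_3 = 3, A_4 = 2. Minimum distance d = 1.

Enumerate all 2^3 = 8 messages m ∈ F_2^3.
For each, compute codeword c = mG in F_2^6, then tally its weight.
  m = 000 → c = 000000, weight = 0.
  m = 100 → c = 011101, weight = 4.
  m = 010 → c = 110101, weight = 4.
  m = 110 → c = 101000, weight = 2.
  m = 001 → c = 110001, weight = 3.
  m = 101 → c = 101100, weight = 3.
  m = 011 → c = 000100, weight = 1.
  m = 111 → c = 011001, weight = 3.
Tally weights:
  weight 0: 1 codewords.
  weight 1: 1 codewords.
  weight 2: 1 codewords.
  weight 3: 3 codewords.
  weight 4: 2 codewords.
Minimum distance d = smallest w > 0 with A_w > 0 = 1.
Sanity: Σ A_w = 8 = 2^3 = 8 ✓.


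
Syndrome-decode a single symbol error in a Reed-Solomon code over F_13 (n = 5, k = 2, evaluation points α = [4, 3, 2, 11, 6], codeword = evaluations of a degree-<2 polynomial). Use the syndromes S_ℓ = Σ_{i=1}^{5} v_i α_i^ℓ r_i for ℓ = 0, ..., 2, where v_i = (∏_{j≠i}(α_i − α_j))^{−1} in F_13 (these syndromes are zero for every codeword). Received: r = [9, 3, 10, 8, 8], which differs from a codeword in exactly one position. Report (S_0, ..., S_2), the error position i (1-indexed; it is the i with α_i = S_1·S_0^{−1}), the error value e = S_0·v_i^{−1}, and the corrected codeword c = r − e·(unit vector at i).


S = (2, 9, 8), error at position 4, error magnitude e = 9, c = [9, 3, 10, 12, 8].

Step 1: column multipliers v_i = (∏_{j≠i}(α_i − α_j))^{−1} mod 13.
  i = 1 (α = 4): (4−3)(4−2)(4−11)(4−6) = 1·2·(−7)·(−2) = 28 ≡ 2, so v_1 = 2^{−1} = 7 (mod 13).
  i = 2 (α = 3): (3−4)(3−2)(3−11)(3−6) = (−1)·1·(−8)·(−3) = −24 ≡ 2, so v_2 = 2^{−1} = 7 (mod 13).
  i = 3 (α = 2): (2−4)(2−3)(2−11)(2−6) = (−2)·(−1)·(−9)·(−4) = 72 ≡ 7, so v_3 = 7^{−1} = 2 (mod 13).
  i = 4 (α = 11): (11−4)(11−3)(11−2)(11−6) = 7·8·9·5 = 2520 ≡ 11, so v_4 = 11^{−1} = 6 (mod 13).
  i = 5 (α = 6): (6−4)(6−3)(6−2)(6−11) = 2·3·4·(−5) = −120 ≡ 10, so v_5 = 10^{−1} = 4 (mod 13).
  v = [7, 7, 2, 6, 4].
Step 2: syndromes of r = [9, 3, 10, 8, 8] (all sums mod 13).
  S_0 = Σ v_i r_i = 7·9 + 7·3 + 2·10 + 6·8 + 4·8 = 184 ≡ 2.
  S_1 = Σ v_i α_i r_i = 7·4·9 + 7·3·3 + 2·2·10 + 6·11·8 + 4·6·8 = 1075 ≡ 9.
  α_i^2 mod 13 = [3, 9, 4, 4, 10].
  S_2 = Σ v_i α_i^2 r_i = 7·3·9 + 7·9·3 + 2·4·10 + 6·4·8 + 4·10·8 = 970 ≡ 8.
  S = (2, 9, 8) ≠ 0, so r is not a codeword (an error is present).
Step 3: locate the error. For a single error e at position i, S_ℓ = v_i·e·α_i^ℓ, so α_err = S_1/S_0.
  S_0^{−1} = 2^{−1} = 7 (mod 13), so α_err = 9·7 = 63 ≡ 11 = α_4. Error position i = 4.
  Consistency check: S_2/S_1 = 8·3 = 24 ≡ 11 = α_err ✓ (single-error assumption holds).
Step 4: error magnitude e = S_0/v_4 = S_0·∏_{j≠4}(α_4 − α_j) = 2·11 = 22 ≡ 9 (mod 13).
Step 5: correct position 4: c_4 = r_4 − e = 8 − 9 ≡ 12 (mod 13). Hence c = [9, 3, 10, 12, 8].
  Check: interpolating c through the α_i gives m(x) = 11 + 6·x (degree < 2) with m(α_i) = c_i for every i, so c is indeed a codeword.


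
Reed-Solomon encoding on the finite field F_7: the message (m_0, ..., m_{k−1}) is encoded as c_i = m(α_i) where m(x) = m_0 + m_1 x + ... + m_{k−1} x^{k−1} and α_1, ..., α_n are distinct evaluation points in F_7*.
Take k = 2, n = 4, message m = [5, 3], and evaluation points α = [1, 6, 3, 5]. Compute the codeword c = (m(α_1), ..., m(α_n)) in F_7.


c = [1, 2, 0, 6]

Message polynomial: m(x) = 5 + 3·x (mod 7).
For each evaluation point α_i, compute m(α_i) mod 7:
  α_1 = 1: Horner steps 3 → 1, so m(1) = 1.
  α_2 = 6: Horner steps 3 → 2, so m(6) = 2.
  α_3 = 3: Horner steps 3 → 0, so m(3) = 0.
  α_4 = 5: Horner steps 3 → 6, so m(5) = 6.
Codeword c = [1, 2, 0, 6] ∈ F_7^4.


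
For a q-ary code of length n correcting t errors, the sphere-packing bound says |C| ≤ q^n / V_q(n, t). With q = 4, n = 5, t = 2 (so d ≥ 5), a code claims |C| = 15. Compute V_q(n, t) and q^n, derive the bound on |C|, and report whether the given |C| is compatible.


V_q(n, t) = 106, q^n = 1024, Hamming bound = 9, |C| = 15 > bound (violated).

Step 1: Compute V_q(n, t) = Σ_{j=0}^2 C(n, j) (q−1)^j.
  j = 0: C(5,0)·(3)^0 = 1·1 = 1.
  j = 1: C(5,1)·(3)^1 = 5·3 = 15.
  j = 2: C(5,2)·(3)^2 = 10·9 = 90.
  V_q(n, t) = 1 + 15 + 90 = 106.
Step 2: q^n = 4^5 = 1024.
Step 3: Hamming bound ⌊q^n / V_q(n,t)⌋ = ⌊1024/106⌋ = 9.
Step 4: Compare |C| = 15 to 9: violated.
The claimed |C| lies above the Hamming bound, so no 4-ary code of length 5 with d ≥ 5 can have 15 codewords.


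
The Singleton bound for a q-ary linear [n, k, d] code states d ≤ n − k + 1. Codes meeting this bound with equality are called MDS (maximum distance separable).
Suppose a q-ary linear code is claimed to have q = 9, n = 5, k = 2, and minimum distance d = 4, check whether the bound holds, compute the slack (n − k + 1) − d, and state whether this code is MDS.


Singleton RHS = n − k + 1 = 4, slack = 0, bound satisfied, MDS.

Singleton bound: d ≤ n − k + 1.
Here n = 5, k = 2, so n − k + 1 = 4.
Given d = 4, check d ≤ 4: YES.
Slack = (n − k + 1) − d = 0.
The code is MDS (slack = 0).
Description: the claimed parameters are [5, 2, 4]_9; such a code would be MDS (meets Singleton bound).


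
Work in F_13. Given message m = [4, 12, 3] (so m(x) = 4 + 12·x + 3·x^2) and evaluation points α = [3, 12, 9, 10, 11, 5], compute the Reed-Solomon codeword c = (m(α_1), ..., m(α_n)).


c = [2, 8, 4, 8, 5, 9]

Message polynomial: m(x) = 4 + 12·x + 3·x^2 (mod 13).
For each evaluation point α_i, compute m(α_i) mod 13:
  α_1 = 3: Horner steps 3 → 8 → 2, so m(3) = 2.
  α_2 = 12: Horner steps 3 → 9 → 8, so m(12) = 8.
  α_3 = 9: Horner steps 3 → 0 → 4, so m(9) = 4.
  α_4 = 10: Horner steps 3 → 3 → 8, so m(10) = 8.
  α_5 = 11: Horner steps 3 → 6 → 5, so m(11) = 5.
  α_6 = 5: Horner steps 3 → 1 → 9, so m(5) = 9.
Codeword c = [2, 8, 4, 8, 5, 9] ∈ F_13^6.


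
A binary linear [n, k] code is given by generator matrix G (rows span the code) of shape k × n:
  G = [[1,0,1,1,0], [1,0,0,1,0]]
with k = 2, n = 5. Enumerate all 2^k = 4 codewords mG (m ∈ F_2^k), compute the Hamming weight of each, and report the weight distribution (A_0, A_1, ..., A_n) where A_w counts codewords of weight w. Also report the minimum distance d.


Weight distribution: A_0 = 1, A_1 = 1, A_2 = 1, A_3 = 1. Minimum distance d = 1.

Enumerate all 2^2 = 4 messages m ∈ F_2^2.
For each, compute codeword c = mG in F_2^5, then tally its weight.
  m = 00 → c = 00000, weight = 0.
  m = 10 → c = 10110, weight = 3.
  m = 01 → c = 10010, weight = 2.
  m = 11 → c = 00100, weight = 1.
Tally weights:
  weight 0: 1 codewords.
  weight 1: 1 codewords.
  weight 2: 1 codewords.
  weight 3: 1 codewords.
Minimum distance d = smallest w > 0 with A_w > 0 = 1.
Sanity: Σ A_w = 4 = 2^2 = 4 ✓.


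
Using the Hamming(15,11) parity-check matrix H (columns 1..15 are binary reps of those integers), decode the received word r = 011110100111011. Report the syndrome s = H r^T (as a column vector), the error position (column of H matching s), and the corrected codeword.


s = (1, 0, 1, 1)^T, error position = 11, corrected codeword c = 011110100101011

Compute s = H r^T mod 2 one row at a time:
  s_1 = 0 + 0 + 1 + 1 + 1 + 0 + 1 + 1 = 5 ≡ 1 (mod 2).
  s_2 = 1 + 1 + 0 + 1 + 1 + 0 + 1 + 1 = 6 ≡ 0 (mod 2).
  s_3 = 1 + 1 + 0 + 1 + 1 + 1 + 1 + 1 = 7 ≡ 1 (mod 2).
  s_4 = 0 + 1 + 1 + 1 + 0 + 1 + 0 + 1 = 5 ≡ 1 (mod 2).
s = (1, 0, 1, 1)^T — this equals column 11 of H (binary 1011), so error is at position 11.
Correct: flip bit 11 of r = 011110100111011 to get c = 011110100101011.


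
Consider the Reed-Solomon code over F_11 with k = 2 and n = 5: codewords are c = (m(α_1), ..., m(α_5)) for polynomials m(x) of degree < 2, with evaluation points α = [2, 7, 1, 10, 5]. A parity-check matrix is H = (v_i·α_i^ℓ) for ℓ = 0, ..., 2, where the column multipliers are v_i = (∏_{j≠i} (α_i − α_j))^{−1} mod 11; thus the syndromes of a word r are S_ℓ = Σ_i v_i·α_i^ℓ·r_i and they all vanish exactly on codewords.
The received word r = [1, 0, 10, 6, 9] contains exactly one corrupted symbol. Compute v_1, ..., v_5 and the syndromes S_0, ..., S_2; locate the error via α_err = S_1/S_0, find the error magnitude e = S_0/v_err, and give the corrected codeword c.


S = (9, 1, 5), error at position 5, error magnitude e = 2, c = [1, 0, 10, 6, 7].

Step 1: column multipliers v_i = (∏_{j≠i}(α_i − α_j))^{−1} mod 11.
  i = 1 (α = 2): (2−7)(2−1)(2−10)(2−5) = (−5)·1·(−8)·(−3) = −120 ≡ 1, so v_1 = 1^{−1} = 1 (mod 11).
  i = 2 (α = 7): (7−2)(7−1)(7−10)(7−5) = 5·6·(−3)·2 = −180 ≡ 7, so v_2 = 7^{−1} = 8 (mod 11).
  i = 3 (α = 1): (1−2)(1−7)(1−10)(1−5) = (−1)·(−6)·(−9)·(−4) = 216 ≡ 7, so v_3 = 7^{−1} = 8 (mod 11).
  i = 4 (α = 10): (10−2)(10−7)(10−1)(10−5) = 8·3·9·5 = 1080 ≡ 2, so v_4 = 2^{−1} = 6 (mod 11).
  i = 5 (α = 5): (5−2)(5−7)(5−1)(5−10) = 3·(−2)·4·(−5) = 120 ≡ 10, so v_5 = 10^{−1} = 10 (mod 11).
  v = [1, 8, 8, 6, 10].
Step 2: syndromes of r = [1, 0, 10, 6, 9] (all sums mod 11).
  S_0 = Σ v_i r_i = 1·1 + 8·0 + 8·10 + 6·6 + 10·9 = 207 ≡ 9.
  S_1 = Σ v_i α_i r_i = 1·2·1 + 8·7·0 + 8·1·10 + 6·10·6 + 10·5·9 = 892 ≡ 1.
  α_i^2 mod 11 = [4, 5, 1, 1, 3].
  S_2 = Σ v_i α_i^2 r_i = 1·4·1 + 8·5·0 + 8·1·10 + 6·1·6 + 10·3·9 = 390 ≡ 5.
  S = (9, 1, 5) ≠ 0, so r is not a codeword (an error is present).
Step 3: locate the error. For a single error e at position i, S_ℓ = v_i·e·α_i^ℓ, so α_err = S_1/S_0.
  S_0^{−1} = 9^{−1} = 5 (mod 11), so α_err = 1·5 = 5 ≡ 5 = α_5. Error position i = 5.
  Consistency check: S_2/S_1 = 5·1 = 5 ≡ 5 = α_err ✓ (single-error assumption holds).
Step 4: error magnitude e = S_0/v_5 = S_0·∏_{j≠5}(α_5 − α_j) = 9·10 = 90 ≡ 2 (mod 11).
Step 5: correct position 5: c_5 = r_5 − e = 9 − 2 ≡ 7 (mod 11). Hence c = [1, 0, 10, 6, 7].
  Check: interpolating c through the α_i gives m(x) = 8 + 2·x (degree < 2) with m(α_i) = c_i for every i, so c is indeed a codeword.


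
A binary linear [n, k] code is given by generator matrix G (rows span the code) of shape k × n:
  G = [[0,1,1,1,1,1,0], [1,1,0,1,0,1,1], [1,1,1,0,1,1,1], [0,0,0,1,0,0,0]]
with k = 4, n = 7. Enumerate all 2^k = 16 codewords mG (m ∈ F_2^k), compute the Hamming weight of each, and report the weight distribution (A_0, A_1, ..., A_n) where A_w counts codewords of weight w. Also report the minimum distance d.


Weight distribution: A_0 = 1, A_1 = 1, A_2 = 3, A_3 = 3, A_4 = 3, A_5 = 3, A_6 = 1, A_7 = 1. Minimum distance d = 1.

Enumerate all 2^4 = 16 messages m ∈ F_2^4.
For each, compute codeword c = mG in F_2^7, then tally its weight.
  m = 0000 → c = 0000000, weight = 0.
  m = 1000 → c = 0111110, weight = 5.
  m = 0100 → c = 1101011, weight = 5.
  m = 1100 → c = 1010101, weight = 4.
  m = 0010 → c = 1110111, weight = 6.
  m = 1010 → c = 1001001, weight = 3.
  m = 0110 → c = 0011100, weight = 3.
  m = 1110 → c = 0100010, weight = 2.
  m = 0001 → c = 0001000, weight = 1.
  m = 1001 → c = 0110110, weight = 4.
  m = 0101 → c = 1100011, weight = 4.
  m = 1101 → c = 1011101, weight = 5.
  m = 0011 → c = 1111111, weight = 7.
  m = 1011 → c = 1000001, weight = 2.
  m = 0111 → c = 0010100, weight = 2.
  m = 1111 → c = 0101010, weight = 3.
Tally weights:
  weight 0: 1 codewords.
  weight 1: 1 codewords.
  weight 2: 3 codewords.
  weight 3: 3 codewords.
  weight 4: 3 codewords.
  weight 5: 3 codewords.
  weight 6: 1 codewords.
  weight 7: 1 codewords.
Minimum distance d = smallest w > 0 with A_w > 0 = 1.
Sanity: Σ A_w = 16 = 2^4 = 16 ✓.


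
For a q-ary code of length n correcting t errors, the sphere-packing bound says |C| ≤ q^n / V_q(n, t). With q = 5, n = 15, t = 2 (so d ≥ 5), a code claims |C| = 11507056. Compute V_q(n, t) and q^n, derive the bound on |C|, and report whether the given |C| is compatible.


V_q(n, t) = 1741, q^n = 30517578125, Hamming bound = 17528764, |C| = 11507056 ≤ bound (satisfied).

Step 1: Compute V_q(n, t) = Σ_{j=0}^2 C(n, j) (q−1)^j.
  j = 0: C(15,0)·(4)^0 = 1·1 = 1.
  j = 1: C(15,1)·(4)^1 = 15·4 = 60.
  j = 2: C(15,2)·(4)^2 = 105·16 = 1680.
  V_q(n, t) = 1 + 60 + 1680 = 1741.
Step 2: q^n = 5^15 = 30517578125.
Step 3: Hamming bound ⌊q^n / V_q(n,t)⌋ = ⌊30517578125/1741⌋ = 17528764.
Step 4: Compare |C| = 11507056 to 17528764: satisfied.
The claimed |C| lies below the Hamming bound.


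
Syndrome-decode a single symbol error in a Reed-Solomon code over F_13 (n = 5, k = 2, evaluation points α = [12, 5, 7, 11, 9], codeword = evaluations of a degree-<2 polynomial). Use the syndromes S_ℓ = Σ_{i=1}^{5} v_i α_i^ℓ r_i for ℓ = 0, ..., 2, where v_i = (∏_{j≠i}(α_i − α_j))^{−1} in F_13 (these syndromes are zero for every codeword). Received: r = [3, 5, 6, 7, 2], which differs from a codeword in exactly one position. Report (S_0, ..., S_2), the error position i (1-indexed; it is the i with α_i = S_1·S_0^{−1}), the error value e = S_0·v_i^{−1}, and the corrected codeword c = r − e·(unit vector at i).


S = (2, 1, 7), error at position 3, error magnitude e = 9, c = [3, 5, 10, 7, 2].

Step 1: column multipliers v_i = (∏_{j≠i}(α_i − α_j))^{−1} mod 13.
  i = 1 (α = 12): (12−5)(12−7)(12−11)(12−9) = 7·5·1·3 = 105 ≡ 1, so v_1 = 1^{−1} = 1 (mod 13).
  i = 2 (α = 5): (5−12)(5−7)(5−11)(5−9) = (−7)·(−2)·(−6)·(−4) = 336 ≡ 11, so v_2 = 11^{−1} = 6 (mod 13).
  i = 3 (α = 7): (7−12)(7−5)(7−11)(7−9) = (−5)·2·(−4)·(−2) = −80 ≡ 11, so v_3 = 11^{−1} = 6 (mod 13).
  i = 4 (α = 11): (11−12)(11−5)(11−7)(11−9) = (−1)·6·4·2 = −48 ≡ 4, so v_4 = 4^{−1} = 10 (mod 13).
  i = 5 (α = 9): (9−12)(9−5)(9−7)(9−11) = (−3)·4·2·(−2) = 48 ≡ 9, so v_5 = 9^{−1} = 3 (mod 13).
  v = [1, 6, 6, 10, 3].
Step 2: syndromes of r = [3, 5, 6, 7, 2] (all sums mod 13).
  S_0 = Σ v_i r_i = 1·3 + 6·5 + 6·6 + 10·7 + 3·2 = 145 ≡ 2.
  S_1 = Σ v_i α_i r_i = 1·12·3 + 6·5·5 + 6·7·6 + 10·11·7 + 3·9·2 = 1262 ≡ 1.
  α_i^2 mod 13 = [1, 12, 10, 4, 3].
  S_2 = Σ v_i α_i^2 r_i = 1·1·3 + 6·12·5 + 6·10·6 + 10·4·7 + 3·3·2 = 1021 ≡ 7.
  S = (2, 1, 7) ≠ 0, so r is not a codeword (an error is present).
Step 3: locate the error. For a single error e at position i, S_ℓ = v_i·e·α_i^ℓ, so α_err = S_1/S_0.
  S_0^{−1} = 2^{−1} = 7 (mod 13), so α_err = 1·7 = 7 ≡ 7 = α_3. Error position i = 3.
  Consistency check: S_2/S_1 = 7·1 = 7 ≡ 7 = α_err ✓ (single-error assumption holds).
Step 4: error magnitude e = S_0/v_3 = S_0·∏_{j≠3}(α_3 − α_j) = 2·11 = 22 ≡ 9 (mod 13).
Step 5: correct position 3: c_3 = r_3 − e = 6 − 9 ≡ 10 (mod 13). Hence c = [3, 5, 10, 7, 2].
  Check: interpolating c through the α_i gives m(x) = 12 + 9·x (degree < 2) with m(α_i) = c_i for every i, so c is indeed a codeword.


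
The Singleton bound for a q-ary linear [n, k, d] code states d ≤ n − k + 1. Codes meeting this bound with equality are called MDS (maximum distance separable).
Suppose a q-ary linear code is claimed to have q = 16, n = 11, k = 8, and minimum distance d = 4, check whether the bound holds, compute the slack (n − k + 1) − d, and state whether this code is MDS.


Singleton RHS = n − k + 1 = 4, slack = 0, bound satisfied, MDS.

Singleton bound: d ≤ n − k + 1.
Here n = 11, k = 8, so n − k + 1 = 4.
Given d = 4, check d ≤ 4: YES.
Slack = (n − k + 1) − d = 0.
The code is MDS (slack = 0).
Description: the claimed parameters are [11, 8, 4]_16; such a code would be MDS (meets Singleton bound).


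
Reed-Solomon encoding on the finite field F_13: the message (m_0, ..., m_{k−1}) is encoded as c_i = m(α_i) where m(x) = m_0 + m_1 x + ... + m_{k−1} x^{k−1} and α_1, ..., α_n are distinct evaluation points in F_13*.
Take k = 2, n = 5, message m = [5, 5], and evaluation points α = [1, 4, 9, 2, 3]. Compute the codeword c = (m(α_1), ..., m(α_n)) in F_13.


c = [10, 12, 11, 2, 7]

Message polynomial: m(x) = 5 + 5·x (mod 13).
For each evaluation point α_i, compute m(α_i) mod 13:
  α_1 = 1: Horner steps 5 → 10, so m(1) = 10.
  α_2 = 4: Horner steps 5 → 12, so m(4) = 12.
  α_3 = 9: Horner steps 5 → 11, so m(9) = 11.
  α_4 = 2: Horner steps 5 → 2, so m(2) = 2.
  α_5 = 3: Horner steps 5 → 7, so m(3) = 7.
Codeword c = [10, 12, 11, 2, 7] ∈ F_13^5.


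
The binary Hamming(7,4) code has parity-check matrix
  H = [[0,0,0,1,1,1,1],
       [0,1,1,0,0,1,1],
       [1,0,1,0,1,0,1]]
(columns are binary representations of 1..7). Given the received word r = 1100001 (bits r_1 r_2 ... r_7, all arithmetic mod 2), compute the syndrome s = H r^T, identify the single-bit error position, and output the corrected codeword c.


s = (1, 0, 0)^T, error position = 4, corrected codeword c = 1101001

Compute s = H r^T mod 2 one row at a time:
  s_1 = 0 + 0 + 0 + 1 = 1 ≡ 1 (mod 2).
  s_2 = 1 + 0 + 0 + 1 = 2 ≡ 0 (mod 2).
  s_3 = 1 + 0 + 0 + 1 = 2 ≡ 0 (mod 2).
s = (1, 0, 0)^T — this equals column 4 of H (binary 100), so error is at position 4.
Correct: flip bit 4 of r = 1100001 to get c = 1101001.


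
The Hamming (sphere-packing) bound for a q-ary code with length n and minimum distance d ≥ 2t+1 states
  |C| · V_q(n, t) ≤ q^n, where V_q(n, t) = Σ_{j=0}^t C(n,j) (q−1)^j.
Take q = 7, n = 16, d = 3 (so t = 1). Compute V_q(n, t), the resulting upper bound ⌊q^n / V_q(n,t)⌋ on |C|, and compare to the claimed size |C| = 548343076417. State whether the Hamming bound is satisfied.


V_q(n, t) = 97, q^n = 33232930569601, Hamming bound = 342607531645, |C| = 548343076417 > bound (violated).

Step 1: Compute V_q(n, t) = Σ_{j=0}^1 C(n, j) (q−1)^j.
  j = 0: C(16,0)·(6)^0 = 1·1 = 1.
  j = 1: C(16,1)·(6)^1 = 16·6 = 96.
  V_q(n, t) = 1 + 96 = 97.
Step 2: q^n = 7^16 = 33232930569601.
Step 3: Hamming bound ⌊q^n / V_q(n,t)⌋ = ⌊33232930569601/97⌋ = 342607531645.
Step 4: Compare |C| = 548343076417 to 342607531645: violated.
The claimed |C| lies above the Hamming bound, so no 7-ary code of length 16 with d ≥ 3 can have 548343076417 codewords.


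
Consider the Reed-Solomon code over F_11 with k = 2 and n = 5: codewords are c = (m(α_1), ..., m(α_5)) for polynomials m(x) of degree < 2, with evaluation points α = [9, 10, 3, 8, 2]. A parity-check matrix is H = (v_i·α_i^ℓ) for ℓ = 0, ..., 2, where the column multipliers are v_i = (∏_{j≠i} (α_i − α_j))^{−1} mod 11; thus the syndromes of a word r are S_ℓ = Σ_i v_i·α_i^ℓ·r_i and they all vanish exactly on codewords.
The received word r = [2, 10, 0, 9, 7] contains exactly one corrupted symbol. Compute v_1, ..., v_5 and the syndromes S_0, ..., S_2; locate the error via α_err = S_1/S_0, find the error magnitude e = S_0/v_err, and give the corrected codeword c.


S = (2, 9, 2), error at position 2, error magnitude e = 4, c = [2, 6, 0, 9, 7].

Step 1: column multipliers v_i = (∏_{j≠i}(α_i − α_j))^{−1} mod 11.
  i = 1 (α = 9): (9−10)(9−3)(9−8)(9−2) = (−1)·6·1·7 = −42 ≡ 2, so v_1 = 2^{−1} = 6 (mod 11).
  i = 2 (α = 10): (10−9)(10−3)(10−8)(10−2) = 1·7·2·8 = 112 ≡ 2, so v_2 = 2^{−1} = 6 (mod 11).
  i = 3 (α = 3): (3−9)(3−10)(3−8)(3−2) = (−6)·(−7)·(−5)·1 = −210 ≡ 10, so v_3 = 10^{−1} = 10 (mod 11).
  i = 4 (α = 8): (8−9)(8−10)(8−3)(8−2) = (−1)·(−2)·5·6 = 60 ≡ 5, so v_4 = 5^{−1} = 9 (mod 11).
  i = 5 (α = 2): (2−9)(2−10)(2−3)(2−8) = (−7)·(−8)·(−1)·(−6) = 336 ≡ 6, so v_5 = 6^{−1} = 2 (mod 11).
  v = [6, 6, 10, 9, 2].
Step 2: syndromes of r = [2, 10, 0, 9, 7] (all sums mod 11).
  S_0 = Σ v_i r_i = 6·2 + 6·10 + 10·0 + 9·9 + 2·7 = 167 ≡ 2.
  S_1 = Σ v_i α_i r_i = 6·9·2 + 6·10·10 + 10·3·0 + 9·8·9 + 2·2·7 = 1384 ≡ 9.
  α_i^2 mod 11 = [4, 1, 9, 9, 4].
  S_2 = Σ v_i α_i^2 r_i = 6·4·2 + 6·1·10 + 10·9·0 + 9·9·9 + 2·4·7 = 893 ≡ 2.
  S = (2, 9, 2) ≠ 0, so r is not a codeword (an error is present).
Step 3: locate the error. For a single error e at position i, S_ℓ = v_i·e·α_i^ℓ, so α_err = S_1/S_0.
  S_0^{−1} = 2^{−1} = 6 (mod 11), so α_err = 9·6 = 54 ≡ 10 = α_2. Error position i = 2.
  Consistency check: S_2/S_1 = 2·5 = 10 ≡ 10 = α_err ✓ (single-error assumption holds).
Step 4: error magnitude e = S_0/v_2 = S_0·∏_{j≠2}(α_2 − α_j) = 2·2 = 4 ≡ 4 (mod 11).
Step 5: correct position 2: c_2 = r_2 − e = 10 − 4 ≡ 6 (mod 11). Hence c = [2, 6, 0, 9, 7].
  Check: interpolating c through the α_i gives m(x) = 10 + 4·x (degree < 2) with m(α_i) = c_i for every i, so c is indeed a codeword.


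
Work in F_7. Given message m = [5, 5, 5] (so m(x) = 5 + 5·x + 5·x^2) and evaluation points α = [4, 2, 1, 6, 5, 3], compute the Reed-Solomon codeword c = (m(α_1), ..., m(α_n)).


c = [0, 0, 1, 5, 1, 2]

Message polynomial: m(x) = 5 + 5·x + 5·x^2 (mod 7).
For each evaluation point α_i, compute m(α_i) mod 7:
  α_1 = 4: Horner steps 5 → 4 → 0, so m(4) = 0.
  α_2 = 2: Horner steps 5 → 1 → 0, so m(2) = 0.
  α_3 = 1: Horner steps 5 → 3 → 1, so m(1) = 1.
  α_4 = 6: Horner steps 5 → 0 → 5, so m(6) = 5.
  α_5 = 5: Horner steps 5 → 2 → 1, so m(5) = 1.
  α_6 = 3: Horner steps 5 → 6 → 2, so m(3) = 2.
Codeword c = [0, 0, 1, 5, 1, 2] ∈ F_7^6.


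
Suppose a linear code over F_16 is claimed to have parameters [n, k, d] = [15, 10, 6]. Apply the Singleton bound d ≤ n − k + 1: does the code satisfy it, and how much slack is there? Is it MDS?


Singleton RHS = n − k + 1 = 6, slack = 0, bound satisfied, MDS.

Singleton bound: d ≤ n − k + 1.
Here n = 15, k = 10, so n − k + 1 = 6.
Given d = 6, check d ≤ 6: YES.
Slack = (n − k + 1) − d = 0.
The code is MDS (slack = 0).
Description: the claimed parameters are [15, 10, 6]_16; such a code would be MDS (meets Singleton bound).


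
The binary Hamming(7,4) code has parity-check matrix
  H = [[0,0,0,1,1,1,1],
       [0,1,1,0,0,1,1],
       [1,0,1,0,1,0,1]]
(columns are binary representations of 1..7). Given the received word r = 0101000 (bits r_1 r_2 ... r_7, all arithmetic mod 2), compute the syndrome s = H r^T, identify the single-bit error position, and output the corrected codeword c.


s = (1, 1, 0)^T, error position = 6, corrected codeword c = 0101010

Compute s = H r^T mod 2 one row at a time:
  s_1 = 1 + 0 + 0 + 0 = 1 ≡ 1 (mod 2).
  s_2 = 1 + 0 + 0 + 0 = 1 ≡ 1 (mod 2).
  s_3 = 0 + 0 + 0 + 0 = 0 ≡ 0 (mod 2).
s = (1, 1, 0)^T — this equals column 6 of H (binary 110), so error is at position 6.
Correct: flip bit 6 of r = 0101000 to get c = 0101010.


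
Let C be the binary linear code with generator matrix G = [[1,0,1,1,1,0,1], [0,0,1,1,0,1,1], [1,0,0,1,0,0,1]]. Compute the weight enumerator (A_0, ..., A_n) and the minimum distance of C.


Weight distribution: A_0 = 1, A_2 = 1, A_3 = 3, A_4 = 2, A_5 = 1. Minimum distance d = 2.

Enumerate all 2^3 = 8 messages m ∈ F_2^3.
For each, compute codeword c = mG in F_2^7, then tally its weight.
  m = 000 → c = 0000000, weight = 0.
  m = 100 → c = 1011101, weight = 5.
  m = 010 → c = 0011011, weight = 4.
  m = 110 → c = 1000110, weight = 3.
  m = 001 → c = 1001001, weight = 3.
  m = 101 → c = 0010100, weight = 2.
  m = 011 → c = 1010010, weight = 3.
  m = 111 → c = 0001111, weight = 4.
Tally weights:
  weight 0: 1 codewords.
  weight 2: 1 codewords.
  weight 3: 3 codewords.
  weight 4: 2 codewords.
  weight 5: 1 codewords.
Minimum distance d = smallest w > 0 with A_w > 0 = 2.
Sanity: Σ A_w = 8 = 2^3 = 8 ✓.


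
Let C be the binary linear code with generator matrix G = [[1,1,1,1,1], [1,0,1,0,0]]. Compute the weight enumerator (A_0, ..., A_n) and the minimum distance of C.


Weight distribution: A_0 = 1, A_2 = 1, A_3 = 1, A_5 = 1. Minimum distance d = 2.

Enumerate all 2^2 = 4 messages m ∈ F_2^2.
For each, compute codeword c = mG in F_2^5, then tally its weight.
  m = 00 → c = 00000, weight = 0.
  m = 10 → c = 11111, weight = 5.
  m = 01 → c = 10100, weight = 2.
  m = 11 → c = 01011, weight = 3.
Tally weights:
  weight 0: 1 codewords.
  weight 2: 1 codewords.
  weight 3: 1 codewords.
  weight 5: 1 codewords.
Minimum distance d = smallest w > 0 with A_w > 0 = 2.
Sanity: Σ A_w = 4 = 2^2 = 4 ✓.


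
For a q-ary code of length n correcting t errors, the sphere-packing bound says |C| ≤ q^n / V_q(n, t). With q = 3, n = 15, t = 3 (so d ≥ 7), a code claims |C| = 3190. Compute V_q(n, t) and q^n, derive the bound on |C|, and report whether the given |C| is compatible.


V_q(n, t) = 4091, q^n = 14348907, Hamming bound = 3507, |C| = 3190 ≤ bound (satisfied).

Step 1: Compute V_q(n, t) = Σ_{j=0}^3 C(n, j) (q−1)^j.
  j = 0: C(15,0)·(2)^0 = 1·1 = 1.
  j = 1: C(15,1)·(2)^1 = 15·2 = 30.
  j = 2: C(15,2)·(2)^2 = 105·4 = 420.
  j = 3: C(15,3)·(2)^3 = 455·8 = 3640.
  V_q(n, t) = 1 + 30 + 420 + 3640 = 4091.
Step 2: q^n = 3^15 = 14348907.
Step 3: Hamming bound ⌊q^n / V_q(n,t)⌋ = ⌊14348907/4091⌋ = 3507.
Step 4: Compare |C| = 3190 to 3507: satisfied.
The claimed |C| lies below the Hamming bound.


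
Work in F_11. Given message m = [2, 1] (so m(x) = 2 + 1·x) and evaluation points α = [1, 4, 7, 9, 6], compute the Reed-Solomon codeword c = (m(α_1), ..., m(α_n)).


c = [3, 6, 9, 0, 8]

Message polynomial: m(x) = 2 + 1·x (mod 11).
For each evaluation point α_i, compute m(α_i) mod 11:
  α_1 = 1: Horner steps 1 → 3, so m(1) = 3.
  α_2 = 4: Horner steps 1 → 6, so m(4) = 6.
  α_3 = 7: Horner steps 1 → 9, so m(7) = 9.
  α_4 = 9: Horner steps 1 → 0, so m(9) = 0.
  α_5 = 6: Horner steps 1 → 8, so m(6) = 8.
Codeword c = [3, 6, 9, 0, 8] ∈ F_11^5.


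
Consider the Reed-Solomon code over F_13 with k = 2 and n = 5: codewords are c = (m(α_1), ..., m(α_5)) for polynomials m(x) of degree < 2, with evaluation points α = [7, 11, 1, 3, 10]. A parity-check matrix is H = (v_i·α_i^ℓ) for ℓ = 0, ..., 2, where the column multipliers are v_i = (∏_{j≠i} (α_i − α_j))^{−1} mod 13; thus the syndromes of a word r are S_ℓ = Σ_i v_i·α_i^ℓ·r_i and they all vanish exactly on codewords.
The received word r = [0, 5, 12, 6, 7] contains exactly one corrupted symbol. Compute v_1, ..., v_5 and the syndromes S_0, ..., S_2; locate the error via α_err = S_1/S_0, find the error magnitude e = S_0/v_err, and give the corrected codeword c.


S = (9, 1, 3), error at position 4, error magnitude e = 11, c = [0, 5, 12, 8, 7].

Step 1: column multipliers v_i = (∏_{j≠i}(α_i − α_j))^{−1} mod 13.
  i = 1 (α = 7): (7−11)(7−1)(7−3)(7−10) = (−4)·6·4·(−3) = 288 ≡ 2, so v_1 = 2^{−1} = 7 (mod 13).
  i = 2 (α = 11): (11−7)(11−1)(11−3)(11−10) = 4·10·8·1 = 320 ≡ 8, so v_2 = 8^{−1} = 5 (mod 13).
  i = 3 (α = 1): (1−7)(1−11)(1−3)(1−10) = (−6)·(−10)·(−2)·(−9) = 1080 ≡ 1, so v_3 = 1^{−1} = 1 (mod 13).
  i = 4 (α = 3): (3−7)(3−11)(3−1)(3−10) = (−4)·(−8)·2·(−7) = −448 ≡ 7, so v_4 = 7^{−1} = 2 (mod 13).
  i = 5 (α = 10): (10−7)(10−11)(10−1)(10−3) = 3·(−1)·9·7 = −189 ≡ 6, so v_5 = 6^{−1} = 11 (mod 13).
  v = [7, 5, 1, 2, 11].
Step 2: syndromes of r = [0, 5, 12, 6, 7] (all sums mod 13).
  S_0 = Σ v_i r_i = 7·0 + 5·5 + 1·12 + 2·6 + 11·7 = 126 ≡ 9.
  S_1 = Σ v_i α_i r_i = 7·7·0 + 5·11·5 + 1·1·12 + 2·3·6 + 11·10·7 = 1093 ≡ 1.
  α_i^2 mod 13 = [10, 4, 1, 9, 9].
  S_2 = Σ v_i α_i^2 r_i = 7·10·0 + 5·4·5 + 1·1·12 + 2·9·6 + 11·9·7 = 913 ≡ 3.
  S = (9, 1, 3) ≠ 0, so r is not a codeword (an error is present).
Step 3: locate the error. For a single error e at position i, S_ℓ = v_i·e·α_i^ℓ, so α_err = S_1/S_0.
  S_0^{−1} = 9^{−1} = 3 (mod 13), so α_err = 1·3 = 3 ≡ 3 = α_4. Error position i = 4.
  Consistency check: S_2/S_1 = 3·1 = 3 ≡ 3 = α_err ✓ (single-error assumption holds).
Step 4: error magnitude e = S_0/v_4 = S_0·∏_{j≠4}(α_4 − α_j) = 9·7 = 63 ≡ 11 (mod 13).
Step 5: correct position 4: c_4 = r_4 − e = 6 − 11 ≡ 8 (mod 13). Hence c = [0, 5, 12, 8, 7].
  Check: interpolating c through the α_i gives m(x) = 1 + 11·x (degree < 2) with m(α_i) = c_i for every i, so c is indeed a codeword.
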